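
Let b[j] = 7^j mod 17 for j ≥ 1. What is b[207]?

b[1] = 7; b[2] = 15; b[3] = 3; b[4] = 4; b[5] = 11; b[6] = 9; b[7] = 12; b[8] = 16; b[9] = 10; b[10] = 2; b[11] = 14; b[12] = 13; b[13] = 6; b[14] = 8; b[15] = 5; b[16] = 1; b[17] = 7.
Since b[17] = b[1] = 7, the sequence is periodic with period 16.
(207 - 1) mod 16 = 14, so b[207] = b[15] = 5.

5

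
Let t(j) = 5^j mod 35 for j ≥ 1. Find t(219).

20

Listing terms: t(1) = 5; t(2) = 25; t(3) = 20; t(4) = 30; t(5) = 10; t(6) = 15; t(7) = 5.
Since t(7) = t(1) = 5, the sequence is periodic with period 6.
So t(219) = t(1 + ((219-1) mod 6)) = t(3) = 20.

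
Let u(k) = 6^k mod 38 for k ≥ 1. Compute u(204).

30

Listing terms: u(1) = 6, u(2) = 36, u(3) = 26, u(4) = 4, u(5) = 24, u(6) = 30, u(7) = 28, u(8) = 16, u(9) = 20, u(10) = 6.
Since u(10) = u(1) = 6, the sequence is periodic with period 9.
So u(204) = u(1 + ((204-1) mod 9)) = u(6) = 30.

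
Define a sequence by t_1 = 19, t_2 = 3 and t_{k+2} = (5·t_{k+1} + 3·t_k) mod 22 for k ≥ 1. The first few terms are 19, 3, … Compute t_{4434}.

6

t_1 = 19; t_2 = 3; t_3 = 6; t_4 = 17; t_5 = 15; t_6 = 16; t_7 = 15; t_8 = 13; t_9 = 0; t_{10} = 17; t_{11} = 19; t_{12} = 14; t_{13} = 17; t_{14} = 17; t_{15} = 4; t_{16} = 5; t_{17} = 15; t_{18} = 2; t_{19} = 11; t_{20} = 17; t_{21} = 8; t_{22} = 3; t_{23} = 17; t_{24} = 6; t_{25} = 15; t_{26} = 5; t_{27} = 4; t_{28} = 13; t_{29} = 11; t_{30} = 6; t_{31} = 19; t_{32} = 3.
Since (t_{31}, t_{32}) = (t_1, t_2) = (19, 3) (two consecutive terms determine the rest), the sequence is periodic with period 30.
So t_{4434} = t_{1 + ((4434-1) mod 30)} = t_{24} = 6.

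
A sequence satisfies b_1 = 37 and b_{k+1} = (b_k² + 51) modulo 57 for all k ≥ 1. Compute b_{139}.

13

Computing terms: b_1 = 37; b_2 = 52; b_3 = 19; b_4 = 13; b_5 = 49; b_6 = 1; b_7 = 52.
Since b_7 = b_2 = 52, the sequence is eventually periodic: after a pre-period of length 1 it cycles with period 5.
For k ≥ 2, b_k depends only on (k - 2) mod 5. (139 - 2) mod 5 = 2, so b_{139} = b_4 = 13.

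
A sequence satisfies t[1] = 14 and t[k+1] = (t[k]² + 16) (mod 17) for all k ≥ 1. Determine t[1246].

Computing terms: t[1] = 14, t[2] = 8, t[3] = 12, t[4] = 7, t[5] = 14.
The sequence repeats with period 4.
(1246 - 1) mod 4 = 1, so t[1246] = t[2] = 8.

8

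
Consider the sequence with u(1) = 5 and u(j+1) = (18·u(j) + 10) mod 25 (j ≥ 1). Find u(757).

u(1) = 5; u(2) = 0; u(3) = 10; u(4) = 15; u(5) = 5.
Since u(5) = u(1) = 5, the sequence is periodic with period 4.
(757 - 1) mod 4 = 0, so u(757) = u(1) = 5.

5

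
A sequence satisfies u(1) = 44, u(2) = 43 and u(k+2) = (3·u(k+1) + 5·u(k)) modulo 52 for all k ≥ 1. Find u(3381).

We have u(1) = 44; u(2) = 43; u(3) = 37; u(4) = 14; u(5) = 19; u(6) = 23; u(7) = 8; u(8) = 35; u(9) = 41; u(10) = 38; u(11) = 7; u(12) = 3; u(13) = 44; u(14) = 43.
The sequence repeats with period 12.
(3381 - 1) mod 12 = 8, so u(3381) = u(9) = 41.

41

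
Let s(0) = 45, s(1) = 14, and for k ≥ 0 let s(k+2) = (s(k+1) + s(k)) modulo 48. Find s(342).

Computing terms: s(0) = 45; s(1) = 14; s(2) = 11; s(3) = 25; s(4) = 36; s(5) = 13; s(6) = 1; s(7) = 14; s(8) = 15; s(9) = 29; s(10) = 44; s(11) = 25; s(12) = 21; s(13) = 46; s(14) = 19; s(15) = 17; s(16) = 36; s(17) = 5; s(18) = 41; s(19) = 46; s(20) = 39; s(21) = 37; s(22) = 28; s(23) = 17; s(24) = 45; s(25) = 14.
Since (s(24), s(25)) = (s(0), s(1)) = (45, 14) (two consecutive terms determine the rest), the sequence is periodic with period 24.
(342 - 0) mod 24 = 6, so s(342) = s(6) = 1.

1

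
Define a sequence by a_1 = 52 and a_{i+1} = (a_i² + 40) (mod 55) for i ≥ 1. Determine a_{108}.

Listing terms: a_1 = 52; a_2 = 49; a_3 = 21; a_4 = 41; a_5 = 16; a_6 = 21.
Since a_6 = a_3 = 21, the sequence is eventually periodic: after a pre-period of length 2 it cycles with period 3.
For i ≥ 3, a_i depends only on (i - 3) mod 3. (108 - 3) mod 3 = 0, so a_{108} = a_3 = 21.

21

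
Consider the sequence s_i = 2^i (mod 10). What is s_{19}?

Listing terms: s_0 = 1; s_1 = 2; s_2 = 4; s_3 = 8; s_4 = 6; s_5 = 2.
Since s_5 = s_1 = 2, the sequence is eventually periodic: after a pre-period of length 1 it cycles with period 4.
For i ≥ 1, s_i depends only on (i - 1) mod 4. (19 - 1) mod 4 = 2, so s_{19} = s_3 = 8.

8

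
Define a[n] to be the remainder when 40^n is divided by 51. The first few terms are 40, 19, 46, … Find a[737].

Listing terms: a[1] = 40,  a[2] = 19,  a[3] = 46,  a[4] = 4,  a[5] = 7,  a[6] = 25,  a[7] = 31,  a[8] = 16,  a[9] = 28,  a[10] = 49,  a[11] = 22,  a[12] = 13,  a[13] = 10,  a[14] = 43,  a[15] = 37,  a[16] = 1,  a[17] = 40.
Since a[17] = a[1] = 40, the sequence is periodic with period 16.
(737 - 1) mod 16 = 0, so a[737] = a[1] = 40.

40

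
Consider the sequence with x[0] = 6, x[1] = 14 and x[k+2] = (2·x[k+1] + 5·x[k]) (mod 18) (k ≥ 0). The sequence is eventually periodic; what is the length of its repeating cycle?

3

x[0] = 6, x[1] = 14, x[2] = 4, x[3] = 6, x[4] = 14.
The sequence repeats with period 3.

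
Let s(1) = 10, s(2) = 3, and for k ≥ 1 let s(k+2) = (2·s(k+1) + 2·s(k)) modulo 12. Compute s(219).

Computing terms: s(1) = 10,  s(2) = 3,  s(3) = 2,  s(4) = 10,  s(5) = 0,  s(6) = 8,  s(7) = 4,  s(8) = 0,  s(9) = 8.
Since (s(8), s(9)) = (s(5), s(6)) = (0, 8) (two consecutive terms determine the rest), the sequence is eventually periodic: after a pre-period of length 4 it cycles with period 3.
For k ≥ 5, s(k) depends only on (k - 5) mod 3. (219 - 5) mod 3 = 1, so s(219) = s(6) = 8.

8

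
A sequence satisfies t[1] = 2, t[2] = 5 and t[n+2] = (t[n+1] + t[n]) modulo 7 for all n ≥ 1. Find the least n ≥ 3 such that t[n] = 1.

t[1] = 2, t[2] = 5, t[3] = 0, t[4] = 5, t[5] = 5, t[6] = 3, t[7] = 1, t[8] = 4, t[9] = 5, t[10] = 2, t[11] = 0, t[12] = 2, t[13] = 2, t[14] = 4, t[15] = 6, t[16] = 3, t[17] = 2, t[18] = 5.
The sequence repeats with period 16.
The value 1 first appears (with n ≥ 3) at t[7].

7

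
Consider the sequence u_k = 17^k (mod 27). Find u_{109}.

17

We have u_1 = 17, u_2 = 19, u_3 = 26, u_4 = 10, u_5 = 8, u_6 = 1, u_7 = 17.
The sequence repeats with period 6.
So u_{109} = u_{1 + ((109-1) mod 6)} = u_1 = 17.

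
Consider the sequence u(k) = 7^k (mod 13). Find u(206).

u(1) = 7,  u(2) = 10,  u(3) = 5,  u(4) = 9,  u(5) = 11,  u(6) = 12,  u(7) = 6,  u(8) = 3,  u(9) = 8,  u(10) = 4,  u(11) = 2,  u(12) = 1,  u(13) = 7.
The sequence repeats with period 12.
So u(206) = u(1 + ((206-1) mod 12)) = u(2) = 10.

10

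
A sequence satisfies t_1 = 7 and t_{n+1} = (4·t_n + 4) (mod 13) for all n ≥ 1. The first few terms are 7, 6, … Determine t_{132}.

Computing terms: t_1 = 7; t_2 = 6; t_3 = 2; t_4 = 12; t_5 = 0; t_6 = 4; t_7 = 7.
Since t_7 = t_1 = 7, the sequence is periodic with period 6.
(132 - 1) mod 6 = 5, so t_{132} = t_6 = 4.

4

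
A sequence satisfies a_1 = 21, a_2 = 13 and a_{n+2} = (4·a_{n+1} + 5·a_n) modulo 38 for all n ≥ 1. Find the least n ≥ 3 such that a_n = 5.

3

Listing terms: a_1 = 21,  a_2 = 13,  a_3 = 5,  a_4 = 9,  a_5 = 23,  a_6 = 23,  a_7 = 17,  a_8 = 31,  a_9 = 19,  a_{10} = 3,  a_{11} = 31,  a_{12} = 25,  a_{13} = 27,  a_{14} = 5,  a_{15} = 3,  a_{16} = 37,  a_{17} = 11,  a_{18} = 1,  a_{19} = 21,  a_{20} = 13.
The sequence repeats with period 18.
The value 5 first appears (with n ≥ 3) at a_3.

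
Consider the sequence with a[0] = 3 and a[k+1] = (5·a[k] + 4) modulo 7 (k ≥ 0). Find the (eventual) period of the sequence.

6

We have a[0] = 3; a[1] = 5; a[2] = 1; a[3] = 2; a[4] = 0; a[5] = 4; a[6] = 3.
Since a[6] = a[0] = 3, the sequence is periodic with period 6.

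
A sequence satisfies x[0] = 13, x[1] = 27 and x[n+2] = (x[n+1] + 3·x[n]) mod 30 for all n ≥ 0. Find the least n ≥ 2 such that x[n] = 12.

Listing terms: x[0] = 13; x[1] = 27; x[2] = 6; x[3] = 27; x[4] = 15; x[5] = 6; x[6] = 21; x[7] = 9; x[8] = 12; x[9] = 9; x[10] = 15; x[11] = 12; x[12] = 27; x[13] = 3; x[14] = 24; x[15] = 3; x[16] = 15; x[17] = 24; x[18] = 9; x[19] = 21; x[20] = 18; x[21] = 21; x[22] = 15; x[23] = 18; x[24] = 3; x[25] = 27; x[26] = 6.
Since (x[25], x[26]) = (x[1], x[2]) = (27, 6) (two consecutive terms determine the rest), the sequence is eventually periodic: after a pre-period of length 1 it cycles with period 24.
The value 12 first appears (with n ≥ 2) at x[8].

8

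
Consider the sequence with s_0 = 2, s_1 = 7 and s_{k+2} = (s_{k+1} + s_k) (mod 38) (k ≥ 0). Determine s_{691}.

s_0 = 2,  s_1 = 7,  s_2 = 9,  s_3 = 16,  s_4 = 25,  s_5 = 3,  s_6 = 28,  s_7 = 31,  s_8 = 21,  s_9 = 14,  s_{10} = 35,  s_{11} = 11,  s_{12} = 8,  s_{13} = 19,  s_{14} = 27,  s_{15} = 8,  s_{16} = 35,  s_{17} = 5,  s_{18} = 2,  s_{19} = 7.
The sequence repeats with period 18.
So s_{691} = s_{0 + ((691-0) mod 18)} = s_7 = 31.

31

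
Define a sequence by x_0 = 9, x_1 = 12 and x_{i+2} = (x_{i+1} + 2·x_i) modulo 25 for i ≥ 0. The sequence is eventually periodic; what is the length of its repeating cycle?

x_0 = 9; x_1 = 12; x_2 = 5; x_3 = 4; x_4 = 14; x_5 = 22; x_6 = 0; x_7 = 19; x_8 = 19; x_9 = 7; x_{10} = 20; x_{11} = 9; x_{12} = 24; x_{13} = 17; x_{14} = 15; x_{15} = 24; x_{16} = 4; x_{17} = 2; x_{18} = 10; x_{19} = 14; x_{20} = 9; x_{21} = 12.
Since (x_{20}, x_{21}) = (x_0, x_1) = (9, 12) (two consecutive terms determine the rest), the sequence is periodic with period 20.

20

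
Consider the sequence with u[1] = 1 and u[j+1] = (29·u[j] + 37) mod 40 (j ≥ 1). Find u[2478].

Listing terms: u[1] = 1, u[2] = 26, u[3] = 31, u[4] = 16, u[5] = 21, u[6] = 6, u[7] = 11, u[8] = 36, u[9] = 1.
Since u[9] = u[1] = 1, the sequence is periodic with period 8.
(2478 - 1) mod 8 = 5, so u[2478] = u[6] = 6.

6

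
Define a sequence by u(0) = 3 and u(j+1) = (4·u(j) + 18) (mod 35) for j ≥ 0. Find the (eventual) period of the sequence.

6

u(0) = 3, u(1) = 30, u(2) = 33, u(3) = 10, u(4) = 23, u(5) = 5, u(6) = 3.
The sequence repeats with period 6.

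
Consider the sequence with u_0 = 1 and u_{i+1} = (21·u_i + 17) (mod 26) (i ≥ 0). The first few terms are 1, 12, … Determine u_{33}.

Computing terms: u_0 = 1,  u_1 = 12,  u_2 = 9,  u_3 = 24,  u_4 = 1.
Since u_4 = u_0 = 1, the sequence is periodic with period 4.
So u_{33} = u_{0 + ((33-0) mod 4)} = u_1 = 12.

12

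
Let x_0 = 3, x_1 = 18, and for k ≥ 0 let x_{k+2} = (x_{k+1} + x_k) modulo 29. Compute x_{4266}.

19

Listing terms: x_0 = 3; x_1 = 18; x_2 = 21; x_3 = 10; x_4 = 2; x_5 = 12; x_6 = 14; x_7 = 26; x_8 = 11; x_9 = 8; x_{10} = 19; x_{11} = 27; x_{12} = 17; x_{13} = 15; x_{14} = 3; x_{15} = 18.
Since (x_{14}, x_{15}) = (x_0, x_1) = (3, 18) (two consecutive terms determine the rest), the sequence is periodic with period 14.
(4266 - 0) mod 14 = 10, so x_{4266} = x_{10} = 19.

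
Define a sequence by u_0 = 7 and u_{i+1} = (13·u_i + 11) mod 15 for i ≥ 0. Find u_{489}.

7

u_0 = 7, u_1 = 12, u_2 = 2, u_3 = 7.
The sequence repeats with period 3.
So u_{489} = u_{0 + ((489-0) mod 3)} = u_0 = 7.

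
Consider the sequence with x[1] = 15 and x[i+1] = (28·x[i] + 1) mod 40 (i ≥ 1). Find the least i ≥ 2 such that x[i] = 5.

We have x[1] = 15, x[2] = 21, x[3] = 29, x[4] = 13, x[5] = 5, x[6] = 21.
Since x[6] = x[2] = 21, the sequence is eventually periodic: after a pre-period of length 1 it cycles with period 4.
The value 5 first appears (with i ≥ 2) at x[5].

5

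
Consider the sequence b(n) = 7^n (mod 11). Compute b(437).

Computing terms: b(1) = 7, b(2) = 5, b(3) = 2, b(4) = 3, b(5) = 10, b(6) = 4, b(7) = 6, b(8) = 9, b(9) = 8, b(10) = 1, b(11) = 7.
Since b(11) = b(1) = 7, the sequence is periodic with period 10.
(437 - 1) mod 10 = 6, so b(437) = b(7) = 6.

6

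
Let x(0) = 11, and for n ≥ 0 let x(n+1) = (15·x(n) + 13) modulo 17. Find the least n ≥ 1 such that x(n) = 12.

5

Computing terms: x(0) = 11; x(1) = 8; x(2) = 14; x(3) = 2; x(4) = 9; x(5) = 12; x(6) = 6; x(7) = 1; x(8) = 11.
Since x(8) = x(0) = 11, the sequence is periodic with period 8.
The value 12 first appears (with n ≥ 1) at x(5).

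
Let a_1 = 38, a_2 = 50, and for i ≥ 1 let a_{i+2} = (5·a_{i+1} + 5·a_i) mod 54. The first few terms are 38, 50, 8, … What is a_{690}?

44

a_1 = 38; a_2 = 50; a_3 = 8; a_4 = 20; a_5 = 32; a_6 = 44; a_7 = 2; a_8 = 14; a_9 = 26; a_{10} = 38; a_{11} = 50.
Since (a_{10}, a_{11}) = (a_1, a_2) = (38, 50) (two consecutive terms determine the rest), the sequence is periodic with period 9.
(690 - 1) mod 9 = 5, so a_{690} = a_6 = 44.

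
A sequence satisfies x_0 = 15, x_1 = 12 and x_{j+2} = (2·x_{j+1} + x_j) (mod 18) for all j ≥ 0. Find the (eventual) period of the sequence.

8

We have x_0 = 15, x_1 = 12, x_2 = 3, x_3 = 0, x_4 = 3, x_5 = 6, x_6 = 15, x_7 = 0, x_8 = 15, x_9 = 12.
The sequence repeats with period 8.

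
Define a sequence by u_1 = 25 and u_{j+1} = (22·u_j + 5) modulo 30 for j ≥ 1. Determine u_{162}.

5

Listing terms: u_1 = 25, u_2 = 15, u_3 = 5, u_4 = 25.
Since u_4 = u_1 = 25, the sequence is periodic with period 3.
(162 - 1) mod 3 = 2, so u_{162} = u_3 = 5.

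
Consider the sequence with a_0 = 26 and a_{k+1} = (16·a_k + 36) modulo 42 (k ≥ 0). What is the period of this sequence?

Listing terms: a_0 = 26, a_1 = 32, a_2 = 2, a_3 = 26.
Since a_3 = a_0 = 26, the sequence is periodic with period 3.

3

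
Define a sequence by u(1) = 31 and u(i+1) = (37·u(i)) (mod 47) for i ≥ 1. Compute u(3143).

30

Computing terms: u(1) = 31, u(2) = 19, u(3) = 45, u(4) = 20, u(5) = 35, u(6) = 26, u(7) = 22, u(8) = 15, u(9) = 38, u(10) = 43, u(11) = 40, u(12) = 23, u(13) = 5, u(14) = 44, u(15) = 30, u(16) = 29, u(17) = 39, u(18) = 33, u(19) = 46, u(20) = 10, u(21) = 41, u(22) = 13, u(23) = 11, u(24) = 31.
Since u(24) = u(1) = 31, the sequence is periodic with period 23.
(3143 - 1) mod 23 = 14, so u(3143) = u(15) = 30.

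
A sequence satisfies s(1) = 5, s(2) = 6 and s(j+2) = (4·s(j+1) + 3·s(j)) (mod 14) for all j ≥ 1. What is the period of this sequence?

42

s(1) = 5; s(2) = 6; s(3) = 11; s(4) = 6; s(5) = 1; s(6) = 8; s(7) = 7; s(8) = 10; s(9) = 5; s(10) = 8; s(11) = 5; s(12) = 2; s(13) = 9; s(14) = 0; s(15) = 13; s(16) = 10; s(17) = 9; s(18) = 10; s(19) = 11; s(20) = 4; s(21) = 7; s(22) = 12; s(23) = 13; s(24) = 4; s(25) = 13; s(26) = 8; s(27) = 1; s(28) = 0; s(29) = 3; s(30) = 12; s(31) = 1; s(32) = 12; s(33) = 9; s(34) = 2; s(35) = 7; s(36) = 6; s(37) = 3; s(38) = 2; s(39) = 3; s(40) = 4; s(41) = 11; s(42) = 0; s(43) = 5; s(44) = 6.
Since (s(43), s(44)) = (s(1), s(2)) = (5, 6) (two consecutive terms determine the rest), the sequence is periodic with period 42.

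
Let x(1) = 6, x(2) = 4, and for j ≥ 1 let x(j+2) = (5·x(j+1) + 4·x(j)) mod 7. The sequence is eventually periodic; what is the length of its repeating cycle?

48

x(1) = 6,  x(2) = 4,  x(3) = 2,  x(4) = 5,  x(5) = 5,  x(6) = 3,  x(7) = 0,  x(8) = 5,  x(9) = 4,  x(10) = 5,  x(11) = 6,  x(12) = 1,  x(13) = 1,  x(14) = 2,  x(15) = 0,  x(16) = 1,  x(17) = 5,  x(18) = 1,  x(19) = 4,  x(20) = 3,  x(21) = 3,  x(22) = 6,  x(23) = 0,  x(24) = 3,  x(25) = 1,  x(26) = 3,  x(27) = 5,  x(28) = 2,  x(29) = 2,  x(30) = 4,  x(31) = 0,  x(32) = 2,  x(33) = 3,  x(34) = 2,  x(35) = 1,  x(36) = 6,  x(37) = 6,  x(38) = 5,  x(39) = 0,  x(40) = 6,  x(41) = 2,  x(42) = 6,  x(43) = 3,  x(44) = 4,  x(45) = 4,  x(46) = 1,  x(47) = 0,  x(48) = 4,  x(49) = 6,  x(50) = 4.
The sequence repeats with period 48.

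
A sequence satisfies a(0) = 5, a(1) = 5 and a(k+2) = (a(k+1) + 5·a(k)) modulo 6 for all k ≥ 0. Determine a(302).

0

Computing terms: a(0) = 5, a(1) = 5, a(2) = 0, a(3) = 1, a(4) = 1, a(5) = 0, a(6) = 5, a(7) = 5.
Since (a(6), a(7)) = (a(0), a(1)) = (5, 5) (two consecutive terms determine the rest), the sequence is periodic with period 6.
(302 - 0) mod 6 = 2, so a(302) = a(2) = 0.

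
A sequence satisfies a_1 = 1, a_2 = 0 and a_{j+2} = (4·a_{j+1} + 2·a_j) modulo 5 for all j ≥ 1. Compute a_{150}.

0

Listing terms: a_1 = 1,  a_2 = 0,  a_3 = 2,  a_4 = 3,  a_5 = 1,  a_6 = 0.
Since (a_5, a_6) = (a_1, a_2) = (1, 0) (two consecutive terms determine the rest), the sequence is periodic with period 4.
(150 - 1) mod 4 = 1, so a_{150} = a_2 = 0.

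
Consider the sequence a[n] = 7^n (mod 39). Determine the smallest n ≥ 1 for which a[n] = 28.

11

a[0] = 1, a[1] = 7, a[2] = 10, a[3] = 31, a[4] = 22, a[5] = 37, a[6] = 25, a[7] = 19, a[8] = 16, a[9] = 34, a[10] = 4, a[11] = 28, a[12] = 1.
The sequence repeats with period 12.
The value 28 first appears (with n ≥ 1) at a[11].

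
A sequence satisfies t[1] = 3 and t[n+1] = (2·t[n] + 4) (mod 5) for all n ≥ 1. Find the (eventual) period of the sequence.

4

Listing terms: t[1] = 3, t[2] = 0, t[3] = 4, t[4] = 2, t[5] = 3.
The sequence repeats with period 4.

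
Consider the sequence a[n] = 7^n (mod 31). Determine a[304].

14

Listing terms: a[0] = 1; a[1] = 7; a[2] = 18; a[3] = 2; a[4] = 14; a[5] = 5; a[6] = 4; a[7] = 28; a[8] = 10; a[9] = 8; a[10] = 25; a[11] = 20; a[12] = 16; a[13] = 19; a[14] = 9; a[15] = 1.
Since a[15] = a[0] = 1, the sequence is periodic with period 15.
So a[304] = a[0 + ((304-0) mod 15)] = a[4] = 14.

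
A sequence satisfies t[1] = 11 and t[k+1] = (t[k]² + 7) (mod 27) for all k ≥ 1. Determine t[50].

20

We have t[1] = 11; t[2] = 20; t[3] = 2; t[4] = 11.
The sequence repeats with period 3.
(50 - 1) mod 3 = 1, so t[50] = t[2] = 20.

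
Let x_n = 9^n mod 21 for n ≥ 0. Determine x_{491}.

18

Listing terms: x_0 = 1, x_1 = 9, x_2 = 18, x_3 = 15, x_4 = 9.
Since x_4 = x_1 = 9, the sequence is eventually periodic: after a pre-period of length 1 it cycles with period 3.
For n ≥ 1, x_n depends only on (n - 1) mod 3. (491 - 1) mod 3 = 1, so x_{491} = x_2 = 18.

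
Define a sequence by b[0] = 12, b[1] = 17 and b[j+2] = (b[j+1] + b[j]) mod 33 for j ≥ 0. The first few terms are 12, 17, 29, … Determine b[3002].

29

We have b[0] = 12,  b[1] = 17,  b[2] = 29,  b[3] = 13,  b[4] = 9,  b[5] = 22,  b[6] = 31,  b[7] = 20,  b[8] = 18,  b[9] = 5,  b[10] = 23,  b[11] = 28,  b[12] = 18,  b[13] = 13,  b[14] = 31,  b[15] = 11,  b[16] = 9,  b[17] = 20,  b[18] = 29,  b[19] = 16,  b[20] = 12,  b[21] = 28,  b[22] = 7,  b[23] = 2,  b[24] = 9,  b[25] = 11,  b[26] = 20,  b[27] = 31,  b[28] = 18,  b[29] = 16,  b[30] = 1,  b[31] = 17,  b[32] = 18,  b[33] = 2,  b[34] = 20,  b[35] = 22,  b[36] = 9,  b[37] = 31,  b[38] = 7,  b[39] = 5,  b[40] = 12,  b[41] = 17.
The sequence repeats with period 40.
So b[3002] = b[0 + ((3002-0) mod 40)] = b[2] = 29.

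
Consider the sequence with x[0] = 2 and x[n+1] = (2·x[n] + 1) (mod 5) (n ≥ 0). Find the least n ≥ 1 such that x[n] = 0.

1

We have x[0] = 2, x[1] = 0, x[2] = 1, x[3] = 3, x[4] = 2.
The sequence repeats with period 4.
The value 0 first appears (with n ≥ 1) at x[1].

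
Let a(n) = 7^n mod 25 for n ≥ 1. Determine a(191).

18

a(1) = 7,  a(2) = 24,  a(3) = 18,  a(4) = 1,  a(5) = 7.
Since a(5) = a(1) = 7, the sequence is periodic with period 4.
(191 - 1) mod 4 = 2, so a(191) = a(3) = 18.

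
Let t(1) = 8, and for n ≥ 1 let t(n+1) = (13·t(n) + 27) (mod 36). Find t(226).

t(1) = 8, t(2) = 23, t(3) = 2, t(4) = 17, t(5) = 32, t(6) = 11, t(7) = 26, t(8) = 5, t(9) = 20, t(10) = 35, t(11) = 14, t(12) = 29, t(13) = 8.
Since t(13) = t(1) = 8, the sequence is periodic with period 12.
(226 - 1) mod 12 = 9, so t(226) = t(10) = 35.

35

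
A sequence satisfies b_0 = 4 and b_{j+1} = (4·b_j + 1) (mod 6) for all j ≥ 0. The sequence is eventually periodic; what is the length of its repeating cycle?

3

We have b_0 = 4, b_1 = 5, b_2 = 3, b_3 = 1, b_4 = 5.
Since b_4 = b_1 = 5, the sequence is eventually periodic: after a pre-period of length 1 it cycles with period 3.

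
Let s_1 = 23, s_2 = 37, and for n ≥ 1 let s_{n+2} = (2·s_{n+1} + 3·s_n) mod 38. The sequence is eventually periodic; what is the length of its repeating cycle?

s_1 = 23,  s_2 = 37,  s_3 = 29,  s_4 = 17,  s_5 = 7,  s_6 = 27,  s_7 = 37,  s_8 = 3,  s_9 = 3,  s_{10} = 15,  s_{11} = 1,  s_{12} = 9,  s_{13} = 21,  s_{14} = 31,  s_{15} = 11,  s_{16} = 1,  s_{17} = 35,  s_{18} = 35,  s_{19} = 23,  s_{20} = 37.
The sequence repeats with period 18.

18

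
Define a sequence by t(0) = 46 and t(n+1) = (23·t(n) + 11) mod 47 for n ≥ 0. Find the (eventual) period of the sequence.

Computing terms: t(0) = 46; t(1) = 35; t(2) = 17; t(3) = 26; t(4) = 45; t(5) = 12; t(6) = 5; t(7) = 32; t(8) = 42; t(9) = 37; t(10) = 16; t(11) = 3; t(12) = 33; t(13) = 18; t(14) = 2; t(15) = 10; t(16) = 6; t(17) = 8; t(18) = 7; t(19) = 31; t(20) = 19; t(21) = 25; t(22) = 22; t(23) = 0; t(24) = 11; t(25) = 29; t(26) = 20; t(27) = 1; t(28) = 34; t(29) = 41; t(30) = 14; t(31) = 4; t(32) = 9; t(33) = 30; t(34) = 43; t(35) = 13; t(36) = 28; t(37) = 44; t(38) = 36; t(39) = 40; t(40) = 38; t(41) = 39; t(42) = 15; t(43) = 27; t(44) = 21; t(45) = 24; t(46) = 46.
Since t(46) = t(0) = 46, the sequence is periodic with period 46.

46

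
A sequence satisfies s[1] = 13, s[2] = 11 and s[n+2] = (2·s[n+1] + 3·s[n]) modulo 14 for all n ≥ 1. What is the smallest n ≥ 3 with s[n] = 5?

3

We have s[1] = 13,  s[2] = 11,  s[3] = 5,  s[4] = 1,  s[5] = 3,  s[6] = 9,  s[7] = 13,  s[8] = 11.
The sequence repeats with period 6.
The value 5 first appears (with n ≥ 3) at s[3].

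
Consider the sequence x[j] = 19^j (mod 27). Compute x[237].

x[0] = 1, x[1] = 19, x[2] = 10, x[3] = 1.
Since x[3] = x[0] = 1, the sequence is periodic with period 3.
(237 - 0) mod 3 = 0, so x[237] = x[0] = 1.

1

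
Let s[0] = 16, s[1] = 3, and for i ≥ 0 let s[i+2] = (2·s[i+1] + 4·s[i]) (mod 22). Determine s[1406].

Computing terms: s[0] = 16; s[1] = 3; s[2] = 4; s[3] = 20; s[4] = 12; s[5] = 16; s[6] = 14; s[7] = 4; s[8] = 20.
Since (s[7], s[8]) = (s[2], s[3]) = (4, 20) (two consecutive terms determine the rest), the sequence is eventually periodic: after a pre-period of length 2 it cycles with period 5.
For i ≥ 2, s[i] depends only on (i - 2) mod 5. (1406 - 2) mod 5 = 4, so s[1406] = s[6] = 14.

14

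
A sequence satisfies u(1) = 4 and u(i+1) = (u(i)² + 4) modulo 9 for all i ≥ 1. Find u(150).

8

Listing terms: u(1) = 4, u(2) = 2, u(3) = 8, u(4) = 5, u(5) = 2.
Since u(5) = u(2) = 2, the sequence is eventually periodic: after a pre-period of length 1 it cycles with period 3.
For i ≥ 2, u(i) depends only on (i - 2) mod 3. (150 - 2) mod 3 = 1, so u(150) = u(3) = 8.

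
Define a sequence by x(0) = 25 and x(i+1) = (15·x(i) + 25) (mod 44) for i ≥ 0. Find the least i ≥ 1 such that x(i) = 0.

9

Computing terms: x(0) = 25, x(1) = 4, x(2) = 41, x(3) = 24, x(4) = 33, x(5) = 36, x(6) = 37, x(7) = 8, x(8) = 13, x(9) = 0, x(10) = 25.
Since x(10) = x(0) = 25, the sequence is periodic with period 10.
The value 0 first appears (with i ≥ 1) at x(9).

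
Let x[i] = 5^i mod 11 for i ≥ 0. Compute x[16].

5

Computing terms: x[0] = 1, x[1] = 5, x[2] = 3, x[3] = 4, x[4] = 9, x[5] = 1.
The sequence repeats with period 5.
So x[16] = x[0 + ((16-0) mod 5)] = x[1] = 5.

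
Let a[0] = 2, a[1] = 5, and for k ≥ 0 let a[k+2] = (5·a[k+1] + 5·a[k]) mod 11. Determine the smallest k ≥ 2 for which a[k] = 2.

We have a[0] = 2; a[1] = 5; a[2] = 2; a[3] = 2; a[4] = 9; a[5] = 0; a[6] = 1; a[7] = 5; a[8] = 8; a[9] = 10; a[10] = 2; a[11] = 5.
Since (a[10], a[11]) = (a[0], a[1]) = (2, 5) (two consecutive terms determine the rest), the sequence is periodic with period 10.
The value 2 first appears (with k ≥ 2) at a[2].

2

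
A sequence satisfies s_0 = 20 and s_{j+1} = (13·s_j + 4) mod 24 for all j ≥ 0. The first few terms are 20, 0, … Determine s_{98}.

4

s_0 = 20, s_1 = 0, s_2 = 4, s_3 = 8, s_4 = 12, s_5 = 16, s_6 = 20.
The sequence repeats with period 6.
So s_{98} = s_{0 + ((98-0) mod 6)} = s_2 = 4.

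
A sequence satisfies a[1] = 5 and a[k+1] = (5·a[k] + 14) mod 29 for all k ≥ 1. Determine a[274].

17

Listing terms: a[1] = 5; a[2] = 10; a[3] = 6; a[4] = 15; a[5] = 2; a[6] = 24; a[7] = 18; a[8] = 17; a[9] = 12; a[10] = 16; a[11] = 7; a[12] = 20; a[13] = 27; a[14] = 4; a[15] = 5.
Since a[15] = a[1] = 5, the sequence is periodic with period 14.
So a[274] = a[1 + ((274-1) mod 14)] = a[8] = 17.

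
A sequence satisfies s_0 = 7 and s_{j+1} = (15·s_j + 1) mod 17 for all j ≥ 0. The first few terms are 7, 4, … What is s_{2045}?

We have s_0 = 7,  s_1 = 4,  s_2 = 10,  s_3 = 15,  s_4 = 5,  s_5 = 8,  s_6 = 2,  s_7 = 14,  s_8 = 7.
Since s_8 = s_0 = 7, the sequence is periodic with period 8.
So s_{2045} = s_{0 + ((2045-0) mod 8)} = s_5 = 8.

8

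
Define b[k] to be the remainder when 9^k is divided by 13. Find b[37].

Listing terms: b[0] = 1,  b[1] = 9,  b[2] = 3,  b[3] = 1.
The sequence repeats with period 3.
(37 - 0) mod 3 = 1, so b[37] = b[1] = 9.

9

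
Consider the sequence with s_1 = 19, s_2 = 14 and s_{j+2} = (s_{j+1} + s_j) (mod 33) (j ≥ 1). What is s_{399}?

s_1 = 19,  s_2 = 14,  s_3 = 0,  s_4 = 14,  s_5 = 14,  s_6 = 28,  s_7 = 9,  s_8 = 4,  s_9 = 13,  s_{10} = 17,  s_{11} = 30,  s_{12} = 14,  s_{13} = 11,  s_{14} = 25,  s_{15} = 3,  s_{16} = 28,  s_{17} = 31,  s_{18} = 26,  s_{19} = 24,  s_{20} = 17,  s_{21} = 8,  s_{22} = 25,  s_{23} = 0,  s_{24} = 25,  s_{25} = 25,  s_{26} = 17,  s_{27} = 9,  s_{28} = 26,  s_{29} = 2,  s_{30} = 28,  s_{31} = 30,  s_{32} = 25,  s_{33} = 22,  s_{34} = 14,  s_{35} = 3,  s_{36} = 17,  s_{37} = 20,  s_{38} = 4,  s_{39} = 24,  s_{40} = 28,  s_{41} = 19,  s_{42} = 14.
Since (s_{41}, s_{42}) = (s_1, s_2) = (19, 14) (two consecutive terms determine the rest), the sequence is periodic with period 40.
(399 - 1) mod 40 = 38, so s_{399} = s_{39} = 24.

24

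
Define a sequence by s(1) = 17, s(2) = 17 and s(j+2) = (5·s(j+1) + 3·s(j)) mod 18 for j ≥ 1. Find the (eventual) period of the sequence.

s(1) = 17,  s(2) = 17,  s(3) = 10,  s(4) = 11,  s(5) = 13,  s(6) = 8,  s(7) = 7,  s(8) = 5,  s(9) = 10,  s(10) = 11.
Since (s(9), s(10)) = (s(3), s(4)) = (10, 11) (two consecutive terms determine the rest), the sequence is eventually periodic: after a pre-period of length 2 it cycles with period 6.

6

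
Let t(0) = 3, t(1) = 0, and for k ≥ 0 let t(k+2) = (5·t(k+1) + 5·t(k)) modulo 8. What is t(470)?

t(0) = 3; t(1) = 0; t(2) = 7; t(3) = 3; t(4) = 2; t(5) = 1; t(6) = 7; t(7) = 0; t(8) = 3; t(9) = 7; t(10) = 2; t(11) = 5; t(12) = 3; t(13) = 0.
Since (t(12), t(13)) = (t(0), t(1)) = (3, 0) (two consecutive terms determine the rest), the sequence is periodic with period 12.
So t(470) = t(0 + ((470-0) mod 12)) = t(2) = 7.

7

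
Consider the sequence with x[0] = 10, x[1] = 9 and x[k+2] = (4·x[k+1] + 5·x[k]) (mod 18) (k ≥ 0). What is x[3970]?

0

We have x[0] = 10; x[1] = 9; x[2] = 14; x[3] = 11; x[4] = 6; x[5] = 7; x[6] = 4; x[7] = 15; x[8] = 8; x[9] = 17; x[10] = 0; x[11] = 13; x[12] = 16; x[13] = 3; x[14] = 2; x[15] = 5; x[16] = 12; x[17] = 1; x[18] = 10; x[19] = 9.
Since (x[18], x[19]) = (x[0], x[1]) = (10, 9) (two consecutive terms determine the rest), the sequence is periodic with period 18.
So x[3970] = x[0 + ((3970-0) mod 18)] = x[10] = 0.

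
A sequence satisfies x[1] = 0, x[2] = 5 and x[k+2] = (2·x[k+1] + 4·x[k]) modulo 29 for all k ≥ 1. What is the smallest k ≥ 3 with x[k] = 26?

13

Computing terms: x[1] = 0; x[2] = 5; x[3] = 10; x[4] = 11; x[5] = 4; x[6] = 23; x[7] = 4; x[8] = 13; x[9] = 13; x[10] = 20; x[11] = 5; x[12] = 3; x[13] = 26; x[14] = 6; x[15] = 0; x[16] = 24; x[17] = 19; x[18] = 18; x[19] = 25; x[20] = 6; x[21] = 25; x[22] = 16; x[23] = 16; x[24] = 9; x[25] = 24; x[26] = 26; x[27] = 3; x[28] = 23; x[29] = 0; x[30] = 5.
Since (x[29], x[30]) = (x[1], x[2]) = (0, 5) (two consecutive terms determine the rest), the sequence is periodic with period 28.
The value 26 first appears (with k ≥ 3) at x[13].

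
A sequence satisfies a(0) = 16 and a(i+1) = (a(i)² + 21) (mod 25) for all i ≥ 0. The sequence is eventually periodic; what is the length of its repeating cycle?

3

We have a(0) = 16, a(1) = 2, a(2) = 0, a(3) = 21, a(4) = 12, a(5) = 15, a(6) = 21.
Since a(6) = a(3) = 21, the sequence is eventually periodic: after a pre-period of length 3 it cycles with period 3.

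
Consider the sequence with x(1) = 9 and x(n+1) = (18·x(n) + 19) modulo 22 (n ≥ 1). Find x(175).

Computing terms: x(1) = 9; x(2) = 5; x(3) = 21; x(4) = 1; x(5) = 15; x(6) = 3; x(7) = 7; x(8) = 13; x(9) = 11; x(10) = 19; x(11) = 9.
The sequence repeats with period 10.
(175 - 1) mod 10 = 4, so x(175) = x(5) = 15.

15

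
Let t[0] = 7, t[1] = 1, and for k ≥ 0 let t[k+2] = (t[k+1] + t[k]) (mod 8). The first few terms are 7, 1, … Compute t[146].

Computing terms: t[0] = 7; t[1] = 1; t[2] = 0; t[3] = 1; t[4] = 1; t[5] = 2; t[6] = 3; t[7] = 5; t[8] = 0; t[9] = 5; t[10] = 5; t[11] = 2; t[12] = 7; t[13] = 1.
Since (t[12], t[13]) = (t[0], t[1]) = (7, 1) (two consecutive terms determine the rest), the sequence is periodic with period 12.
So t[146] = t[0 + ((146-0) mod 12)] = t[2] = 0.

0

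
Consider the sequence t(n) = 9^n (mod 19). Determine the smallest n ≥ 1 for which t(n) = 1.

9

Computing terms: t(0) = 1,  t(1) = 9,  t(2) = 5,  t(3) = 7,  t(4) = 6,  t(5) = 16,  t(6) = 11,  t(7) = 4,  t(8) = 17,  t(9) = 1.
Since t(9) = t(0) = 1, the sequence is periodic with period 9.
The value 1 next appears (with n ≥ 1) at t(9).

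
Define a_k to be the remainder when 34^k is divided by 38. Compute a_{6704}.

Listing terms: a_1 = 34, a_2 = 16, a_3 = 12, a_4 = 28, a_5 = 2, a_6 = 30, a_7 = 32, a_8 = 24, a_9 = 18, a_{10} = 4, a_{11} = 22, a_{12} = 26, a_{13} = 10, a_{14} = 36, a_{15} = 8, a_{16} = 6, a_{17} = 14, a_{18} = 20, a_{19} = 34.
Since a_{19} = a_1 = 34, the sequence is periodic with period 18.
So a_{6704} = a_{1 + ((6704-1) mod 18)} = a_8 = 24.

24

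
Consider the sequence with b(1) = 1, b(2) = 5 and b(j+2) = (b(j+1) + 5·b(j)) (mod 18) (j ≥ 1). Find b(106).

17

Computing terms: b(1) = 1,  b(2) = 5,  b(3) = 10,  b(4) = 17,  b(5) = 13,  b(6) = 8,  b(7) = 1,  b(8) = 5.
Since (b(7), b(8)) = (b(1), b(2)) = (1, 5) (two consecutive terms determine the rest), the sequence is periodic with period 6.
(106 - 1) mod 6 = 3, so b(106) = b(4) = 17.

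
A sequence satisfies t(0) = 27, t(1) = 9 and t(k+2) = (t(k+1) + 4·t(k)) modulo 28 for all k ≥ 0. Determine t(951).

Computing terms: t(0) = 27, t(1) = 9, t(2) = 5, t(3) = 13, t(4) = 5, t(5) = 1, t(6) = 21, t(7) = 25, t(8) = 25, t(9) = 13, t(10) = 1, t(11) = 25, t(12) = 1, t(13) = 17, t(14) = 21, t(15) = 5, t(16) = 5, t(17) = 25, t(18) = 17, t(19) = 5, t(20) = 17, t(21) = 9, t(22) = 21, t(23) = 1, t(24) = 1, t(25) = 5, t(26) = 9, t(27) = 1, t(28) = 9, t(29) = 13, t(30) = 21, t(31) = 17, t(32) = 17, t(33) = 1, t(34) = 13, t(35) = 17, t(36) = 13, t(37) = 25, t(38) = 21, t(39) = 9, t(40) = 9, t(41) = 17, t(42) = 25, t(43) = 9, t(44) = 25, t(45) = 5, t(46) = 21, t(47) = 13, t(48) = 13, t(49) = 9, t(50) = 5.
Since (t(49), t(50)) = (t(1), t(2)) = (9, 5) (two consecutive terms determine the rest), the sequence is eventually periodic: after a pre-period of length 1 it cycles with period 48.
For k ≥ 1, t(k) depends only on (k - 1) mod 48. (951 - 1) mod 48 = 38, so t(951) = t(39) = 9.

9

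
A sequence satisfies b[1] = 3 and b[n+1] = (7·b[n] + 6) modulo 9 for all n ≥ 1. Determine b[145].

3

b[1] = 3, b[2] = 0, b[3] = 6, b[4] = 3.
The sequence repeats with period 3.
So b[145] = b[1 + ((145-1) mod 3)] = b[1] = 3.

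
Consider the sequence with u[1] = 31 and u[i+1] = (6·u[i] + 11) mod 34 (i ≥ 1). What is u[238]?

Listing terms: u[1] = 31, u[2] = 27, u[3] = 3, u[4] = 29, u[5] = 15, u[6] = 33, u[7] = 5, u[8] = 7, u[9] = 19, u[10] = 23, u[11] = 13, u[12] = 21, u[13] = 1, u[14] = 17, u[15] = 11, u[16] = 9, u[17] = 31.
Since u[17] = u[1] = 31, the sequence is periodic with period 16.
(238 - 1) mod 16 = 13, so u[238] = u[14] = 17.

17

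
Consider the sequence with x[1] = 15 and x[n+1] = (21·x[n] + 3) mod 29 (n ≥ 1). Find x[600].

24

We have x[1] = 15; x[2] = 28; x[3] = 11; x[4] = 2; x[5] = 16; x[6] = 20; x[7] = 17; x[8] = 12; x[9] = 23; x[10] = 22; x[11] = 1; x[12] = 24; x[13] = 14; x[14] = 7; x[15] = 5; x[16] = 21; x[17] = 9; x[18] = 18; x[19] = 4; x[20] = 0; x[21] = 3; x[22] = 8; x[23] = 26; x[24] = 27; x[25] = 19; x[26] = 25; x[27] = 6; x[28] = 13; x[29] = 15.
The sequence repeats with period 28.
(600 - 1) mod 28 = 11, so x[600] = x[12] = 24.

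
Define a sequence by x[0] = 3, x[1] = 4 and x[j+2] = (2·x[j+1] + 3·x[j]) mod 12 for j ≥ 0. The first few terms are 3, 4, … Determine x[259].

10

We have x[0] = 3, x[1] = 4, x[2] = 5, x[3] = 10, x[4] = 11, x[5] = 4, x[6] = 5.
Since (x[5], x[6]) = (x[1], x[2]) = (4, 5) (two consecutive terms determine the rest), the sequence is eventually periodic: after a pre-period of length 1 it cycles with period 4.
For j ≥ 1, x[j] depends only on (j - 1) mod 4. (259 - 1) mod 4 = 2, so x[259] = x[3] = 10.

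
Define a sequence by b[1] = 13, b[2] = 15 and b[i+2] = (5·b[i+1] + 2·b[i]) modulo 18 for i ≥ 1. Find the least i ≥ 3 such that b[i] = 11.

3

Computing terms: b[1] = 13, b[2] = 15, b[3] = 11, b[4] = 13, b[5] = 15.
The sequence repeats with period 3.
The value 11 first appears (with i ≥ 3) at b[3].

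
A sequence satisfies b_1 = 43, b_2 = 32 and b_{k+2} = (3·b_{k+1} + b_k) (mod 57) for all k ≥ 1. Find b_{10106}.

14

Computing terms: b_1 = 43, b_2 = 32, b_3 = 25, b_4 = 50, b_5 = 4, b_6 = 5, b_7 = 19, b_8 = 5, b_9 = 34, b_{10} = 50, b_{11} = 13, b_{12} = 32, b_{13} = 52, b_{14} = 17, b_{15} = 46, b_{16} = 41, b_{17} = 55, b_{18} = 35, b_{19} = 46, b_{20} = 2, b_{21} = 52, b_{22} = 44, b_{23} = 13, b_{24} = 26, b_{25} = 34, b_{26} = 14, b_{27} = 19, b_{28} = 14, b_{29} = 4, b_{30} = 26, b_{31} = 25, b_{32} = 44, b_{33} = 43, b_{34} = 2, b_{35} = 49, b_{36} = 35, b_{37} = 40, b_{38} = 41, b_{39} = 49, b_{40} = 17, b_{41} = 43, b_{42} = 32.
Since (b_{41}, b_{42}) = (b_1, b_2) = (43, 32) (two consecutive terms determine the rest), the sequence is periodic with period 40.
So b_{10106} = b_{1 + ((10106-1) mod 40)} = b_{26} = 14.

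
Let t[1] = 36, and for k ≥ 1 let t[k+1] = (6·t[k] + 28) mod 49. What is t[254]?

48

We have t[1] = 36, t[2] = 48, t[3] = 22, t[4] = 13, t[5] = 8, t[6] = 27, t[7] = 43, t[8] = 41, t[9] = 29, t[10] = 6, t[11] = 15, t[12] = 20, t[13] = 1, t[14] = 34, t[15] = 36.
The sequence repeats with period 14.
So t[254] = t[1 + ((254-1) mod 14)] = t[2] = 48.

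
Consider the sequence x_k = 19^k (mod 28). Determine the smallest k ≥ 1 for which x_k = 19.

We have x_0 = 1; x_1 = 19; x_2 = 25; x_3 = 27; x_4 = 9; x_5 = 3; x_6 = 1.
The sequence repeats with period 6.
The value 19 first appears (with k ≥ 1) at x_1.

1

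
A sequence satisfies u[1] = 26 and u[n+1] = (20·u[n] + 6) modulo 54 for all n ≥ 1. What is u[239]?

We have u[1] = 26; u[2] = 40; u[3] = 50; u[4] = 34; u[5] = 38; u[6] = 10; u[7] = 44; u[8] = 22; u[9] = 14; u[10] = 16; u[11] = 2; u[12] = 46; u[13] = 8; u[14] = 4; u[15] = 32; u[16] = 52; u[17] = 20; u[18] = 28; u[19] = 26.
Since u[19] = u[1] = 26, the sequence is periodic with period 18.
So u[239] = u[1 + ((239-1) mod 18)] = u[5] = 38.

38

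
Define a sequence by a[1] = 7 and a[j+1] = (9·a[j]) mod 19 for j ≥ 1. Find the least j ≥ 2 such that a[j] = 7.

10

Listing terms: a[1] = 7, a[2] = 6, a[3] = 16, a[4] = 11, a[5] = 4, a[6] = 17, a[7] = 1, a[8] = 9, a[9] = 5, a[10] = 7.
The sequence repeats with period 9.
The value 7 next appears (with j ≥ 2) at a[10].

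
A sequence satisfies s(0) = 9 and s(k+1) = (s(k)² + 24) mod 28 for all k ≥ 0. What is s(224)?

17

Listing terms: s(0) = 9, s(1) = 21, s(2) = 17, s(3) = 5, s(4) = 21.
Since s(4) = s(1) = 21, the sequence is eventually periodic: after a pre-period of length 1 it cycles with period 3.
For k ≥ 1, s(k) depends only on (k - 1) mod 3. (224 - 1) mod 3 = 1, so s(224) = s(2) = 17.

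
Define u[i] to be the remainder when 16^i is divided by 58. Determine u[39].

Listing terms: u[1] = 16,  u[2] = 24,  u[3] = 36,  u[4] = 54,  u[5] = 52,  u[6] = 20,  u[7] = 30,  u[8] = 16.
The sequence repeats with period 7.
(39 - 1) mod 7 = 3, so u[39] = u[4] = 54.

54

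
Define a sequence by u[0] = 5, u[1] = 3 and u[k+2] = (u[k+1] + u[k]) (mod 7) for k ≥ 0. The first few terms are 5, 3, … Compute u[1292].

Listing terms: u[0] = 5; u[1] = 3; u[2] = 1; u[3] = 4; u[4] = 5; u[5] = 2; u[6] = 0; u[7] = 2; u[8] = 2; u[9] = 4; u[10] = 6; u[11] = 3; u[12] = 2; u[13] = 5; u[14] = 0; u[15] = 5; u[16] = 5; u[17] = 3.
Since (u[16], u[17]) = (u[0], u[1]) = (5, 3) (two consecutive terms determine the rest), the sequence is periodic with period 16.
(1292 - 0) mod 16 = 12, so u[1292] = u[12] = 2.

2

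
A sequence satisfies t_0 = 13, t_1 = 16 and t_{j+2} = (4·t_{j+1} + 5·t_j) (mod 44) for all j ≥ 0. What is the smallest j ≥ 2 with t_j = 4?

5

Listing terms: t_0 = 13; t_1 = 16; t_2 = 41; t_3 = 24; t_4 = 37; t_5 = 4; t_6 = 25; t_7 = 32; t_8 = 33; t_9 = 28; t_{10} = 13; t_{11} = 16.
Since (t_{10}, t_{11}) = (t_0, t_1) = (13, 16) (two consecutive terms determine the rest), the sequence is periodic with period 10.
The value 4 first appears (with j ≥ 2) at t_5.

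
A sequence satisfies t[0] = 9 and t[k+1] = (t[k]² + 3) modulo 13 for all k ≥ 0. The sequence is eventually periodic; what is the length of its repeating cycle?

5

Computing terms: t[0] = 9,  t[1] = 6,  t[2] = 0,  t[3] = 3,  t[4] = 12,  t[5] = 4,  t[6] = 6.
Since t[6] = t[1] = 6, the sequence is eventually periodic: after a pre-period of length 1 it cycles with period 5.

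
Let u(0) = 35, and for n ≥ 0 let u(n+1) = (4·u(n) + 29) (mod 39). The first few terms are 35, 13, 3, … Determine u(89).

21

Computing terms: u(0) = 35, u(1) = 13, u(2) = 3, u(3) = 2, u(4) = 37, u(5) = 21, u(6) = 35.
The sequence repeats with period 6.
(89 - 0) mod 6 = 5, so u(89) = u(5) = 21.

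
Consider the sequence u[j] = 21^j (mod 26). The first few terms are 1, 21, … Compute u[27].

u[0] = 1,  u[1] = 21,  u[2] = 25,  u[3] = 5,  u[4] = 1.
Since u[4] = u[0] = 1, the sequence is periodic with period 4.
So u[27] = u[0 + ((27-0) mod 4)] = u[3] = 5.

5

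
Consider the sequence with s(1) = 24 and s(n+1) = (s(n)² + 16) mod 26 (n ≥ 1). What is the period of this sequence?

Computing terms: s(1) = 24; s(2) = 20; s(3) = 0; s(4) = 16; s(5) = 12; s(6) = 4; s(7) = 6; s(8) = 0.
Since s(8) = s(3) = 0, the sequence is eventually periodic: after a pre-period of length 2 it cycles with period 5.

5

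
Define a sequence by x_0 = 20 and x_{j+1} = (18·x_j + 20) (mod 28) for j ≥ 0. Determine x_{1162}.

Listing terms: x_0 = 20; x_1 = 16; x_2 = 0; x_3 = 20.
The sequence repeats with period 3.
So x_{1162} = x_{0 + ((1162-0) mod 3)} = x_1 = 16.

16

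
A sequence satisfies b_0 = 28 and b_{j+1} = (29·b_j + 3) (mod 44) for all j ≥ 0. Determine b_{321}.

23

b_0 = 28; b_1 = 23; b_2 = 10; b_3 = 29; b_4 = 8; b_5 = 15; b_6 = 42; b_7 = 33; b_8 = 36; b_9 = 35; b_{10} = 6; b_{11} = 1; b_{12} = 32; b_{13} = 7; b_{14} = 30; b_{15} = 37; b_{16} = 20; b_{17} = 11; b_{18} = 14; b_{19} = 13; b_{20} = 28.
Since b_{20} = b_0 = 28, the sequence is periodic with period 20.
So b_{321} = b_{0 + ((321-0) mod 20)} = b_1 = 23.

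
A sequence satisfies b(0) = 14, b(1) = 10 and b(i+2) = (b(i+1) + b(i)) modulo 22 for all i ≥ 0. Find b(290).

14

Computing terms: b(0) = 14; b(1) = 10; b(2) = 2; b(3) = 12; b(4) = 14; b(5) = 4; b(6) = 18; b(7) = 0; b(8) = 18; b(9) = 18; b(10) = 14; b(11) = 10.
Since (b(10), b(11)) = (b(0), b(1)) = (14, 10) (two consecutive terms determine the rest), the sequence is periodic with period 10.
(290 - 0) mod 10 = 0, so b(290) = b(0) = 14.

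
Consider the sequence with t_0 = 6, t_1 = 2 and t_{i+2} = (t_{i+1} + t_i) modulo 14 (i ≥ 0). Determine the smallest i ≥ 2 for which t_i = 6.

10

t_0 = 6; t_1 = 2; t_2 = 8; t_3 = 10; t_4 = 4; t_5 = 0; t_6 = 4; t_7 = 4; t_8 = 8; t_9 = 12; t_{10} = 6; t_{11} = 4; t_{12} = 10; t_{13} = 0; t_{14} = 10; t_{15} = 10; t_{16} = 6; t_{17} = 2.
The sequence repeats with period 16.
The value 6 first appears (with i ≥ 2) at t_{10}.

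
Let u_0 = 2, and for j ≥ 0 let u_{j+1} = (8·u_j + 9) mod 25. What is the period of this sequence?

20

We have u_0 = 2; u_1 = 0; u_2 = 9; u_3 = 6; u_4 = 7; u_5 = 15; u_6 = 4; u_7 = 16; u_8 = 12; u_9 = 5; u_{10} = 24; u_{11} = 1; u_{12} = 17; u_{13} = 20; u_{14} = 19; u_{15} = 11; u_{16} = 22; u_{17} = 10; u_{18} = 14; u_{19} = 21; u_{20} = 2.
The sequence repeats with period 20.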